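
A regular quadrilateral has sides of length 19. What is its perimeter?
Perimeter = number of sides * side length
Perimeter = 4 * 19
Perimeter = 76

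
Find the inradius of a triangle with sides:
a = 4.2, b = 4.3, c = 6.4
s = (a+b+c)/2 = (4.2+4.3+6.4)/2 = 7.45
Area = √(s(s-a)(s-b)(s-c)) = √(7.45·3.25·3.15·1.05) = 8.9489
r = Area/s = 8.9489/7.45 = 1.201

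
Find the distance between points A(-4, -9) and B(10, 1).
Using the distance formula: d = sqrt((x₂-x₁)² + (y₂-y₁)²)
dx = 10 - (-4) = 14
dy = 1 - (-9) = 10
d = sqrt(14² + 10²) = sqrt(196 + 100) = sqrt(296) = 17.20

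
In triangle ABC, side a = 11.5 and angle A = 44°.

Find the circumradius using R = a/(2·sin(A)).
R = a/(2·sin(A)) = 11.5/(2·sin(44°))
R = 11.5/(2·0.694658) = 11.5/1.389317 = 8.277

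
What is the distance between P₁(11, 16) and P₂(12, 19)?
Using the distance formula: d = sqrt((x₂-x₁)² + (y₂-y₁)²)
dx = 12 - 11 = 1
dy = 19 - 16 = 3
d = sqrt(1² + 3²) = sqrt(1 + 9) = sqrt(10) = 3.16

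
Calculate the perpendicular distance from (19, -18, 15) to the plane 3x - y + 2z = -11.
d = |3(19) + (-1)(-18) + 2(15) - (-11)| / √(3² + (-1)² + 2²) = 116/√14 = 31.0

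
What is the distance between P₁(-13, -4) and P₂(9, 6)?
Using the distance formula: d = sqrt((x₂-x₁)² + (y₂-y₁)²)
dx = 9 - (-13) = 22
dy = 6 - (-4) = 10
d = sqrt(22² + 10²) = sqrt(484 + 100) = sqrt(584) = 24.17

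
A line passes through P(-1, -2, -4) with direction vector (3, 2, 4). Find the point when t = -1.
P(-1) = (-1 + 3(-1), -2 + 2(-1), -4 + 4(-1)) = (-4, -4, -8)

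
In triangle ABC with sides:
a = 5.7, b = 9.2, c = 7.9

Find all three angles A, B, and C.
By the law of cosines:
cos(A) = (b² + c² - a²)/(2bc) = 0.788112  →  A = 37.99°
cos(B) = (a² + c² - b²)/(2ac) = 0.113924  →  B = 83.46°
cos(C) = (a² + b² - c²)/(2ab) = 0.521739  →  C = 58.55°
Check: A + B + C = 180.0° ✓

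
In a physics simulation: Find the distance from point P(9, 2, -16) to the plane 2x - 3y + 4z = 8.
d = |2(9) + (-3)(2) + 4(-16) - (8)| / √(2² + (-3)² + 4²) = 60/√29 = 11.14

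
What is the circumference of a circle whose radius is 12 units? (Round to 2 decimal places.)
Circumference = 2 * pi * r
Circumference = 2 * pi * 12
Circumference = 75.40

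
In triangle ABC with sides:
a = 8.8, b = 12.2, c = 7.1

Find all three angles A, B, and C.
By the law of cosines:
cos(A) = (b² + c² - a²)/(2bc) = 0.703129  →  A = 45.32°
cos(B) = (a² + c² - b²)/(2ac) = -0.167974  →  B = 99.67°
cos(C) = (a² + b² - c²)/(2ab) = 0.819067  →  C = 35.01°
Check: A + B + C = 180.0° ✓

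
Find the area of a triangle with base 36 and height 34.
Area = (1/2) * base * height
Area = (1/2) * 36 * 34
Area = 612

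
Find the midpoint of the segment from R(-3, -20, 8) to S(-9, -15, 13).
Midpoint = ((-3-9)/2, (-20-15)/2, (8+13)/2) = (-6, -17.5, 10.5)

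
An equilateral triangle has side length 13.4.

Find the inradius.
For an equilateral triangle, r = s/(2√3) where s is the side.
r = 13.4/(2√3) = 13.4/3.464102 = 3.868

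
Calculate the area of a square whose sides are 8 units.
Area = s²
Area = 8²
Area = 64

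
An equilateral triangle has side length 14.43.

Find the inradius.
For an equilateral triangle, r = s/(2√3) where s is the side.
r = 14.43/(2√3) = 14.43/3.464102 = 4.166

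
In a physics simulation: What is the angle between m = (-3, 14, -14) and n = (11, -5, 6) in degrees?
m·n = -187, |m|² = 401, |n|² = 182
cos θ = -187/√72982 ≈ -0.6922
θ ≈ 133.8°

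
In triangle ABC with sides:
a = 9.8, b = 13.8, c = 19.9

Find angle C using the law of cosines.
cos(C) = (a² + b² - c²)/(2ab)
cos(C) = (9.8² + 13.8² - 19.9²)/(2·9.8·13.8) = -109.53/270.48 = -0.404947
C = arccos(-0.404947) = 113.9°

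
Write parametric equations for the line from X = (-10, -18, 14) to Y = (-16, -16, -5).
Direction vector d = Y - X = (-6, 2, -19)
x = -10 - 6t, y = -18 + 2t, z = 14 - 19t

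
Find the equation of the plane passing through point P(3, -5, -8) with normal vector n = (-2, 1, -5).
d = n·P = (-2)(3) + (1)(-5) + (-5)(-8) = 29
Plane: -2x + y - 5z = 29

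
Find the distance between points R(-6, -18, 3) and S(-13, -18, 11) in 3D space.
d = √[(-7)² + (0)² + (8)²] = √113 = 10.63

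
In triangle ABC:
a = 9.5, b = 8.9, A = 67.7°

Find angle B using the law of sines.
sin(B)/b = sin(A)/a
sin(B) = b·sin(A)/a = 8.9·sin(67.7°)/9.5 = 0.866775
B = arcsin(0.866775) = 60.09°  (b ≤ a, so B ≤ A and the acute solution is unique)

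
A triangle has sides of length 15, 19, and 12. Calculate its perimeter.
Perimeter = sum of all sides
Perimeter = 15 + 19 + 12
Perimeter = 46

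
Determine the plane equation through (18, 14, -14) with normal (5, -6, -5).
d = n·P = (5)(18) + (-6)(14) + (-5)(-14) = 76
Plane: 5x - 6y - 5z = 76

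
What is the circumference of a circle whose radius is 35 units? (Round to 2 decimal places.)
Circumference = 2 * pi * r
Circumference = 2 * pi * 35
Circumference = 219.91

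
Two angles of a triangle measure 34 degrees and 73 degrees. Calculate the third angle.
Sum of angles in a triangle = 180 degrees
Third angle = 180 - 34 - 73
Third angle = 73 degrees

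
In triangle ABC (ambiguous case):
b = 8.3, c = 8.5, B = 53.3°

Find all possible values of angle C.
sin(C)/c = sin(B)/b  →  sin(C) = c·sin(B)/b = 8.5·sin(53.3°)/8.3 = 0.821096
C₁ = arcsin(0.821096) = 55.19°,  C₂ = 180° - C₁ = 124.81°
Check C₂: A = 180° - 53.3° - 124.81° = 1.89° > 0 ✓
C = 55.19° or C = 124.81° (two solutions)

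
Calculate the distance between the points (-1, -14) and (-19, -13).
Using the distance formula: d = sqrt((x₂-x₁)² + (y₂-y₁)²)
dx = (-19) - (-1) = -18
dy = (-13) - (-14) = 1
d = sqrt((-18)² + 1²) = sqrt(324 + 1) = sqrt(325) = 18.03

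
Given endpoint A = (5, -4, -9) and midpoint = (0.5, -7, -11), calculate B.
B = (2×0.5 - 5, 2×(-7) - (-4), 2×(-11) - (-9)) = (-4, -10, -13)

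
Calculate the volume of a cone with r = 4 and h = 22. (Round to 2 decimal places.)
Volume = (1/3) * pi * r² * h
Volume = (1/3) * pi * 4² * 22
Volume = (1/3) * pi * 16 * 22
Volume = (1/3) * pi * 352
Volume = 368.61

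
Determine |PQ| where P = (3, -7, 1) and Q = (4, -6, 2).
d = √[(1)² + (1)² + (1)²] = √3 = 1.732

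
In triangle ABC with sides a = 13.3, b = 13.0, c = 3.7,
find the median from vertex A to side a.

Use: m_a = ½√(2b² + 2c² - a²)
m_a = ½√(2·13.0² + 2·3.7² - 13.3²)
m_a = ½√(338 + 27.38 - 176.89) = ½√188.49 = 6.865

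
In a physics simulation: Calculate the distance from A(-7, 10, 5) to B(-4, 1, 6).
d = √[(3)² + (-9)² + (1)²] = √91 = 9.539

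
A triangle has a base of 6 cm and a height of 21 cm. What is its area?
Area = (1/2) * base * height
Area = (1/2) * 6 * 21
Area = 63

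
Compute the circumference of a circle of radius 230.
Circumference = 2 * pi * r
Circumference = 2 * pi * 230
Circumference = 1445.13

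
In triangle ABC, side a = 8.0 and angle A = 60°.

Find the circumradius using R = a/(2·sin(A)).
R = a/(2·sin(A)) = 8.0/(2·sin(60°))
R = 8.0/(2·0.866025) = 8.0/1.732051 = 4.619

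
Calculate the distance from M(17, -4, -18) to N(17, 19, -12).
d = √[(0)² + (23)² + (6)²] = √565 = 23.77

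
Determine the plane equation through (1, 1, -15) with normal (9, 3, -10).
d = n·P = (9)(1) + (3)(1) + (-10)(-15) = 162
Plane: 9x + 3y - 10z = 162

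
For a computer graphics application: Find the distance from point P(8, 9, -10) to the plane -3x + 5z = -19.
d = |(-3)(8) + 0(9) + 5(-10) - (-19)| / √((-3)² + 0² + 5²) = 55/√34 = 9.432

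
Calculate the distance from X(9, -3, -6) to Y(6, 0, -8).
d = √[(-3)² + (3)² + (-2)²] = √22 = 4.69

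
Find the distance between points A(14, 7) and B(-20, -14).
Using the distance formula: d = sqrt((x₂-x₁)² + (y₂-y₁)²)
dx = (-20) - 14 = -34
dy = (-14) - 7 = -21
d = sqrt((-34)² + (-21)²) = sqrt(1156 + 441) = sqrt(1597) = 39.96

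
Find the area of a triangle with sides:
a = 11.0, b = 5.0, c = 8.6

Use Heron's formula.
s = (a+b+c)/2 = (11.0+5.0+8.6)/2 = 12.3
A = √(s(s-a)(s-b)(s-c)) = √(12.3·1.3·7.3·3.7)
A = √431.89 = 20.78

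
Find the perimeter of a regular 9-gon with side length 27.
Perimeter = number of sides * side length
Perimeter = 9 * 27
Perimeter = 243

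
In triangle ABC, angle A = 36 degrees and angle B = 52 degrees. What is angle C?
Sum of angles in a triangle = 180 degrees
Third angle = 180 - 36 - 52
Third angle = 92 degrees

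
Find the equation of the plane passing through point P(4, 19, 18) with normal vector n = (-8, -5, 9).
d = n·P = (-8)(4) + (-5)(19) + (9)(18) = 35
Plane: -8x - 5y + 9z = 35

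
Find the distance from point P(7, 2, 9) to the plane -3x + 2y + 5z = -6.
d = |(-3)(7) + 2(2) + 5(9) - (-6)| / √((-3)² + 2² + 5²) = 34/√38 = 5.516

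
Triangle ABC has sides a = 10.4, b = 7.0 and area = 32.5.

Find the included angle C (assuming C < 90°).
Area = ½ab·sin(C)  →  sin(C) = 2·Area/(ab)
sin(C) = 2·32.5/(10.4·7.0) = 0.892857
C = arcsin(0.892857) = 63.23°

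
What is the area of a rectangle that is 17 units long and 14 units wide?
Area = length * width
Area = 17 * 14
Area = 238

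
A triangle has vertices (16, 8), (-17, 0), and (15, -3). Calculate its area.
Using the coordinate formula: Area = (1/2)|x₁(y₂-y₃) + x₂(y₃-y₁) + x₃(y₁-y₂)|
Area = (1/2)|16(0-(-3)) + (-17)((-3)-8) + 15(8-0)|
Area = (1/2)|16*3 + (-17)*(-11) + 15*8|
Area = (1/2)|48 + 187 + 120|
Area = (1/2)*355 = 177.50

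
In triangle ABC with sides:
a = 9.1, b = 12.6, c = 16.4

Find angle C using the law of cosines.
cos(C) = (a² + b² - c²)/(2ab)
cos(C) = (9.1² + 12.6² - 16.4²)/(2·9.1·12.6) = -27.39/229.32 = -0.119440
C = arccos(-0.119440) = 96.86°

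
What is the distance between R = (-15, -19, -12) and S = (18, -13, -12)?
d = √[(33)² + (6)² + (0)²] = √1125 = 33.54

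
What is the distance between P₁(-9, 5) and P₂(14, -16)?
Using the distance formula: d = sqrt((x₂-x₁)² + (y₂-y₁)²)
dx = 14 - (-9) = 23
dy = (-16) - 5 = -21
d = sqrt(23² + (-21)²) = sqrt(529 + 441) = sqrt(970) = 31.14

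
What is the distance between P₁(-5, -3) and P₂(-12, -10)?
Using the distance formula: d = sqrt((x₂-x₁)² + (y₂-y₁)²)
dx = (-12) - (-5) = -7
dy = (-10) - (-3) = -7
d = sqrt((-7)² + (-7)²) = sqrt(49 + 49) = sqrt(98) = 9.90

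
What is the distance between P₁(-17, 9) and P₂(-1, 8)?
Using the distance formula: d = sqrt((x₂-x₁)² + (y₂-y₁)²)
dx = (-1) - (-17) = 16
dy = 8 - 9 = -1
d = sqrt(16² + (-1)²) = sqrt(256 + 1) = sqrt(257) = 16.03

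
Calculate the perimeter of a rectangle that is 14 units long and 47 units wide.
Perimeter = 2 * (length + width)
Perimeter = 2 * (14 + 47)
Perimeter = 2 * 61
Perimeter = 122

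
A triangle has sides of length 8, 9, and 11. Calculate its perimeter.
Perimeter = sum of all sides
Perimeter = 8 + 9 + 11
Perimeter = 28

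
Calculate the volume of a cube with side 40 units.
Volume = s³
Volume = 40³
Volume = 64000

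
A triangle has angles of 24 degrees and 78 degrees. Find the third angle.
Sum of angles in a triangle = 180 degrees
Third angle = 180 - 24 - 78
Third angle = 78 degrees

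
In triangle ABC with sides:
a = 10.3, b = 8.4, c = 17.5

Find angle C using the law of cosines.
cos(C) = (a² + b² - c²)/(2ab)
cos(C) = (10.3² + 8.4² - 17.5²)/(2·10.3·8.4) = -129.6/173.04 = -0.748960
C = arccos(-0.748960) = 138.5°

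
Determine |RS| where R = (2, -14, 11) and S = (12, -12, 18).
d = √[(10)² + (2)² + (7)²] = √153 = 12.37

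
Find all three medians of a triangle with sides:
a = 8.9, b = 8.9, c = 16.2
Using m_x = ½√(2y² + 2z² - x²):
m_a = ½√(2·8.9² + 2·16.2² - 8.9²) = ½√604.09 = 12.29
m_b = ½√(2·8.9² + 2·16.2² - 8.9²) = ½√604.09 = 12.29
m_c = ½√(2·8.9² + 2·8.9² - 16.2²) = ½√54.4 = 3.688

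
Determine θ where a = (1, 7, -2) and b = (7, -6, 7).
a·b = -49, |a|² = 54, |b|² = 134
cos θ = -49/√7236 ≈ -0.576
θ ≈ 125.2°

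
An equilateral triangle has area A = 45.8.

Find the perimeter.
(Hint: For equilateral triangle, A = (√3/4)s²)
A = (√3/4)s²  →  s² = 4A/√3 = 4·45.8/√3 = 105.771
s = 10.2845
Perimeter = 3s = 30.85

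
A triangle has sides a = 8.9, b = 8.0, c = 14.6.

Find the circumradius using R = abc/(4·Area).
s = (a+b+c)/2 = 15.75
Area = √(s(s-a)(s-b)(s-c)) = √(15.75·6.85·7.75·1.15) = 31.0088
R = abc/(4·Area) = (8.9·8.0·14.6)/(4·31.0088) = 1039.52/124.0352 = 8.381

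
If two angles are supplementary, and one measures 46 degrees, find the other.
Supplementary angles sum to 180 degrees.
Other angle = 180 - 46
Other angle = 134 degrees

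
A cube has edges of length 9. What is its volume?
Volume = s³
Volume = 9³
Volume = 729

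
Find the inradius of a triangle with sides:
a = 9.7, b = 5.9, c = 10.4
s = (a+b+c)/2 = (9.7+5.9+10.4)/2 = 13
Area = √(s(s-a)(s-b)(s-c)) = √(13·3.3·7.1·2.6) = 28.1413
r = Area/s = 28.1413/13 = 2.165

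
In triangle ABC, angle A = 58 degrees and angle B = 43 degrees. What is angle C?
Sum of angles in a triangle = 180 degrees
Third angle = 180 - 58 - 43
Third angle = 79 degrees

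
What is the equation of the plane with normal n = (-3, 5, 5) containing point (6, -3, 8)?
d = n·P = (-3)(6) + (5)(-3) + (5)(8) = 7
Plane: -3x + 5y + 5z = 7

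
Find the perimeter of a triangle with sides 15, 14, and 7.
Perimeter = sum of all sides
Perimeter = 15 + 14 + 7
Perimeter = 36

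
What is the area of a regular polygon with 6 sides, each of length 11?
For a regular 6-gon with side length s = 11:
Apothem a = s / (2*tan(pi/6)) = 11 / (2*tan(pi/6)) ≈ 9.5263
Perimeter P = 6 * 11 = 66
Area = (1/2) * P * a = (1/2) * 66 * 9.5263 = 314.37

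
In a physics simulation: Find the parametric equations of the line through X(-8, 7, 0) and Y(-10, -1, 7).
Direction vector d = Y - X = (-2, -8, 7)
x = -8 - 2t, y = 7 - 8t, z = 0 + 7t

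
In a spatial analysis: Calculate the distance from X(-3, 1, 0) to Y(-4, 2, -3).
d = √[(-1)² + (1)² + (-3)²] = √11 = 3.317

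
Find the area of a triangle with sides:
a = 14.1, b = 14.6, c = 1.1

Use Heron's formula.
s = (a+b+c)/2 = (14.1+14.6+1.1)/2 = 14.9
A = √(s(s-a)(s-b)(s-c)) = √(14.9·0.8·0.3·13.8)
A = √49.3488 = 7.025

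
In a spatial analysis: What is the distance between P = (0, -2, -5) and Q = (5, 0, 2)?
d = √[(5)² + (2)² + (7)²] = √78 = 8.832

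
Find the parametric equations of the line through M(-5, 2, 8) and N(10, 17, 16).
Direction vector d = N - M = (15, 15, 8)
x = -5 + 15t, y = 2 + 15t, z = 8 + 8t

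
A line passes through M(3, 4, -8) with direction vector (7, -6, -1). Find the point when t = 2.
P(2) = (3 + 7(2), 4 + (-6)(2), -8 + (-1)(2)) = (17, -8, -10)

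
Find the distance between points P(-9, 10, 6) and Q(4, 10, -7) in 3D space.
d = √[(13)² + (0)² + (-13)²] = √338 = 18.38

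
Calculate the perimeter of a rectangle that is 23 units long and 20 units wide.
Perimeter = 2 * (length + width)
Perimeter = 2 * (23 + 20)
Perimeter = 2 * 43
Perimeter = 86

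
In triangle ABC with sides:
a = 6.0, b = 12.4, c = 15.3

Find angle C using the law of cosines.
cos(C) = (a² + b² - c²)/(2ab)
cos(C) = (6.0² + 12.4² - 15.3²)/(2·6.0·12.4) = -44.33/148.8 = -0.297917
C = arccos(-0.297917) = 107.3°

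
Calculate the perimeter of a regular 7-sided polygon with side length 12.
Perimeter = number of sides * side length
Perimeter = 7 * 12
Perimeter = 84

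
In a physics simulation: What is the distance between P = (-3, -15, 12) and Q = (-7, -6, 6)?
d = √[(-4)² + (9)² + (-6)²] = √133 = 11.53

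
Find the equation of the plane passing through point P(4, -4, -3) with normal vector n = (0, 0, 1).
d = n·P = (0)(4) + (0)(-4) + (1)(-3) = -3
Plane: z = -3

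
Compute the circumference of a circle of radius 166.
Circumference = 2 * pi * r
Circumference = 2 * pi * 166
Circumference = 1043.01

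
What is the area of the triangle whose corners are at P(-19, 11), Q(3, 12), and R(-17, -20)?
Using the coordinate formula: Area = (1/2)|x₁(y₂-y₃) + x₂(y₃-y₁) + x₃(y₁-y₂)|
Area = (1/2)|(-19)(12-(-20)) + 3((-20)-11) + (-17)(11-12)|
Area = (1/2)|(-19)*32 + 3*(-31) + (-17)*(-1)|
Area = (1/2)|(-608) + (-93) + 17|
Area = (1/2)*684 = 342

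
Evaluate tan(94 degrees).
tan(94 degrees) = -14.3007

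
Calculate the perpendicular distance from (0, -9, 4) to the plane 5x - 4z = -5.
d = |5(0) + 0(-9) + (-4)(4) - (-5)| / √(5² + 0² + (-4)²) = 11/√41 = 1.718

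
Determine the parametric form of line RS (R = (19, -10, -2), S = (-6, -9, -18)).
Direction vector d = S - R = (-25, 1, -16)
x = 19 - 25t, y = -10 + t, z = -2 - 16t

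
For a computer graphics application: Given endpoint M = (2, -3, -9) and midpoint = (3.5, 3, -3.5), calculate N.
N = (2×3.5 - 2, 2×3 - (-3), 2×(-3.5) - (-9)) = (5, 9, 2)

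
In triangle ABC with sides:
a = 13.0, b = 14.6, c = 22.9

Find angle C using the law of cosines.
cos(C) = (a² + b² - c²)/(2ab)
cos(C) = (13.0² + 14.6² - 22.9²)/(2·13.0·14.6) = -142.25/379.6 = -0.374737
C = arccos(-0.374737) = 112°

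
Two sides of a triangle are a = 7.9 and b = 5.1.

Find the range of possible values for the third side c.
By the triangle inequality: |a - b| < c < a + b
|7.9 - 5.1| < c < 7.9 + 5.1
2.8 < c < 13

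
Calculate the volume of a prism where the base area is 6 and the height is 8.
Volume = base area * height
Volume = 6 * 8
Volume = 48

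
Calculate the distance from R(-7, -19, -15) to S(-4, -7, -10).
d = √[(3)² + (12)² + (5)²] = √178 = 13.34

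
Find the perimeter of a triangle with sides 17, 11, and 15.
Perimeter = sum of all sides
Perimeter = 17 + 11 + 15
Perimeter = 43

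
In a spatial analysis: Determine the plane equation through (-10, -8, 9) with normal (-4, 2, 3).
d = n·P = (-4)(-10) + (2)(-8) + (3)(9) = 51
Plane: -4x + 2y + 3z = 51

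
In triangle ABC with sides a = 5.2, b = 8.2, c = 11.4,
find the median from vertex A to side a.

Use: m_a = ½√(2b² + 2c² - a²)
m_a = ½√(2·8.2² + 2·11.4² - 5.2²)
m_a = ½√(134.48 + 259.92 - 27.04) = ½√367.36 = 9.583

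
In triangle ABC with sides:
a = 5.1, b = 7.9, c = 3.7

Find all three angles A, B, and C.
By the law of cosines:
cos(A) = (b² + c² - a²)/(2bc) = 0.856825  →  A = 31.04°
cos(B) = (a² + c² - b²)/(2ac) = -0.601749  →  B = 127°
cos(C) = (a² + b² - c²)/(2ab) = 0.927401  →  C = 21.97°
Check: A + B + C = 180.0° ✓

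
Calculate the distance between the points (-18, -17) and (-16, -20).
Using the distance formula: d = sqrt((x₂-x₁)² + (y₂-y₁)²)
dx = (-16) - (-18) = 2
dy = (-20) - (-17) = -3
d = sqrt(2² + (-3)²) = sqrt(4 + 9) = sqrt(13) = 3.61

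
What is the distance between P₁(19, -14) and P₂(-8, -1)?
Using the distance formula: d = sqrt((x₂-x₁)² + (y₂-y₁)²)
dx = (-8) - 19 = -27
dy = (-1) - (-14) = 13
d = sqrt((-27)² + 13²) = sqrt(729 + 169) = sqrt(898) = 29.97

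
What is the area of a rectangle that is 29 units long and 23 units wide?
Area = length * width
Area = 29 * 23
Area = 667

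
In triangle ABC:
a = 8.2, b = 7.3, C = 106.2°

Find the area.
Using A = ½ab·sin(C):
A = ½·8.2·7.3·sin(106.2°) = ½·59.86·0.960294 = 28.74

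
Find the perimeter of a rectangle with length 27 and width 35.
Perimeter = 2 * (length + width)
Perimeter = 2 * (27 + 35)
Perimeter = 2 * 62
Perimeter = 124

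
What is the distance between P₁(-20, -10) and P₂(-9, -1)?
Using the distance formula: d = sqrt((x₂-x₁)² + (y₂-y₁)²)
dx = (-9) - (-20) = 11
dy = (-1) - (-10) = 9
d = sqrt(11² + 9²) = sqrt(121 + 81) = sqrt(202) = 14.21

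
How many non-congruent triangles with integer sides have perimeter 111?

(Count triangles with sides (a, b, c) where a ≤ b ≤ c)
With a ≤ b ≤ c and a + b + c = 111, the triangle inequality a + b > c gives c < 111/2, so c ≤ 55.
Iterate a from 1 to ⌊p/3⌋ = 37; for each a, b ranges from a to ⌊(p−a)/2⌋ with c = p − a − b, keeping only c ≥ b.
Triples: (1, 55, 55), (2, 54, 55), (3, 53, 55), …
Count = 271 triangles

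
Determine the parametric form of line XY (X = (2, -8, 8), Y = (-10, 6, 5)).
Direction vector d = Y - X = (-12, 14, -3)
x = 2 - 12t, y = -8 + 14t, z = 8 - 3t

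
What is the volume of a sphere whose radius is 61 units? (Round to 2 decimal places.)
Volume = (4/3) * pi * r³
Volume = (4/3) * pi * 61³
Volume = (4/3) * pi * 226981
Volume = 950775.79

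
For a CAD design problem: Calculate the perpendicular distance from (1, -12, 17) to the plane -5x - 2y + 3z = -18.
d = |(-5)(1) + (-2)(-12) + 3(17) - (-18)| / √((-5)² + (-2)² + 3²) = 88/√38 = 14.28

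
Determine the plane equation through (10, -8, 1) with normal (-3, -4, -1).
d = n·P = (-3)(10) + (-4)(-8) + (-1)(1) = 1
Plane: -3x - 4y - z = 1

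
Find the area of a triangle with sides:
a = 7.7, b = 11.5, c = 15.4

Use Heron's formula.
s = (a+b+c)/2 = (7.7+11.5+15.4)/2 = 17.3
A = √(s(s-a)(s-b)(s-c)) = √(17.3·9.6·5.8·1.9)
A = √1830.2 = 42.78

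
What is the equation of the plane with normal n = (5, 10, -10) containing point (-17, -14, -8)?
d = n·P = (5)(-17) + (10)(-14) + (-10)(-8) = -145
Plane: 5x + 10y - 10z = -145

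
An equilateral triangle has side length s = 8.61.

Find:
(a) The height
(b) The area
(a) Height h = s·√3/2 = 8.61·√3/2 = 7.456
(b) Area = (√3/4)·s² = (√3/4)·8.61² = (√3/4)·74.1321 = 32.1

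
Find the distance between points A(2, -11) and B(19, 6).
Using the distance formula: d = sqrt((x₂-x₁)² + (y₂-y₁)²)
dx = 19 - 2 = 17
dy = 6 - (-11) = 17
d = sqrt(17² + 17²) = sqrt(289 + 289) = sqrt(578) = 24.04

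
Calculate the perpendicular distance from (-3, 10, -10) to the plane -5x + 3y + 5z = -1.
d = |(-5)(-3) + 3(10) + 5(-10) - (-1)| / √((-5)² + 3² + 5²) = 4/√59 = 0.5208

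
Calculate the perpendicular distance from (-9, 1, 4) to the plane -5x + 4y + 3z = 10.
d = |(-5)(-9) + 4(1) + 3(4) - (10)| / √((-5)² + 4² + 3²) = 51/√50 = 7.212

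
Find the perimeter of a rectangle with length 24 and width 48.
Perimeter = 2 * (length + width)
Perimeter = 2 * (24 + 48)
Perimeter = 2 * 72
Perimeter = 144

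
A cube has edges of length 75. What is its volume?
Volume = s³
Volume = 75³
Volume = 421875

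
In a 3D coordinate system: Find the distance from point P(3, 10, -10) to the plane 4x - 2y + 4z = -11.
d = |4(3) + (-2)(10) + 4(-10) - (-11)| / √(4² + (-2)² + 4²) = 37/√36 = 6.167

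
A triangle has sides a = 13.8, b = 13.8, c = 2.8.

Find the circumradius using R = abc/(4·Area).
s = (a+b+c)/2 = 15.2
Area = √(s(s-a)(s-b)(s-c)) = √(15.2·1.4·1.4·12.4) = 19.2203
R = abc/(4·Area) = (13.8·13.8·2.8)/(4·19.2203) = 533.232/76.8812 = 6.936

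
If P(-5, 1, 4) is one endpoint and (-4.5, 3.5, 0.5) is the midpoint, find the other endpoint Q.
Q = (2×(-4.5) - (-5), 2×3.5 - 1, 2×0.5 - 4) = (-4, 6, -3)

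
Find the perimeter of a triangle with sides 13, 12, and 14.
Perimeter = sum of all sides
Perimeter = 13 + 12 + 14
Perimeter = 39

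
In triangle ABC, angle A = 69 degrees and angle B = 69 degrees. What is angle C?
Sum of angles in a triangle = 180 degrees
Third angle = 180 - 69 - 69
Third angle = 42 degrees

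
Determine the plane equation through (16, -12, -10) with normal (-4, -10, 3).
d = n·P = (-4)(16) + (-10)(-12) + (3)(-10) = 26
Plane: -4x - 10y + 3z = 26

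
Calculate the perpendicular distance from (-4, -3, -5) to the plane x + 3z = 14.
d = |1(-4) + 0(-3) + 3(-5) - (14)| / √(1² + 0² + 3²) = 33/√10 = 10.44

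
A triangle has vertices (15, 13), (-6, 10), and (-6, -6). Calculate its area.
Using the coordinate formula: Area = (1/2)|x₁(y₂-y₃) + x₂(y₃-y₁) + x₃(y₁-y₂)|
Area = (1/2)|15(10-(-6)) + (-6)((-6)-13) + (-6)(13-10)|
Area = (1/2)|15*16 + (-6)*(-19) + (-6)*3|
Area = (1/2)|240 + 114 + (-18)|
Area = (1/2)*336 = 168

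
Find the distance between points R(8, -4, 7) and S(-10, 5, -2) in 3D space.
d = √[(-18)² + (9)² + (-9)²] = √486 = 22.05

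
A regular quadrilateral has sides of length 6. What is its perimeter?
Perimeter = number of sides * side length
Perimeter = 4 * 6
Perimeter = 24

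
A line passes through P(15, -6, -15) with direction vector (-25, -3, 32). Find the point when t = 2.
P(2) = (15 + (-25)(2), -6 + (-3)(2), -15 + 32(2)) = (-35, -12, 49)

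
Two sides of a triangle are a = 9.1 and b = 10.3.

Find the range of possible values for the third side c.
By the triangle inequality: |a - b| < c < a + b
|9.1 - 10.3| < c < 9.1 + 10.3
1.2 < c < 19.4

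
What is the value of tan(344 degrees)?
tan(344 degrees) = -0.2867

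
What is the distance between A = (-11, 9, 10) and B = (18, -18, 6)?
d = √[(29)² + (-27)² + (-4)²] = √1586 = 39.82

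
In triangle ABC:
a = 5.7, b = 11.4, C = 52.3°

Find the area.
Using A = ½ab·sin(C):
A = ½·5.7·11.4·sin(52.3°) = ½·64.98·0.791224 = 25.71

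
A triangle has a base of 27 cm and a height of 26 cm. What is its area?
Area = (1/2) * base * height
Area = (1/2) * 27 * 26
Area = 351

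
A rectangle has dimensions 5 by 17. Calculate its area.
Area = length * width
Area = 5 * 17
Area = 85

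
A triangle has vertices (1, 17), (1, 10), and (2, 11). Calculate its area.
Using the coordinate formula: Area = (1/2)|x₁(y₂-y₃) + x₂(y₃-y₁) + x₃(y₁-y₂)|
Area = (1/2)|1(10-11) + 1(11-17) + 2(17-10)|
Area = (1/2)|1*(-1) + 1*(-6) + 2*7|
Area = (1/2)|(-1) + (-6) + 14|
Area = (1/2)*7 = 3.50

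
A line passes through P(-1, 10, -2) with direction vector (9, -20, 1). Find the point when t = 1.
P(1) = (-1 + 9(1), 10 + (-20)(1), -2 + 1(1)) = (8, -10, -1)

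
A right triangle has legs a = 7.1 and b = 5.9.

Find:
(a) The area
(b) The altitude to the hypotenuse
(a) Area = ½ab = ½·7.1·5.9 = 20.945
(b) Hypotenuse c = √(7.1² + 5.9²) = √85.22 = 9.23147
    Area = ½·c·h_c  →  h_c = 2·Area/c = 2·20.945/9.23147 = 4.538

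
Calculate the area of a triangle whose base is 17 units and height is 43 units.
Area = (1/2) * base * height
Area = (1/2) * 17 * 43
Area = 365.50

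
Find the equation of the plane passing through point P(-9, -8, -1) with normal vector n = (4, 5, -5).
d = n·P = (4)(-9) + (5)(-8) + (-5)(-1) = -71
Plane: 4x + 5y - 5z = -71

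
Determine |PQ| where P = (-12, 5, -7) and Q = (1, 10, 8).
d = √[(13)² + (5)² + (15)²] = √419 = 20.47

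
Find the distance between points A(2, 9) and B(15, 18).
Using the distance formula: d = sqrt((x₂-x₁)² + (y₂-y₁)²)
dx = 15 - 2 = 13
dy = 18 - 9 = 9
d = sqrt(13² + 9²) = sqrt(169 + 81) = sqrt(250) = 15.81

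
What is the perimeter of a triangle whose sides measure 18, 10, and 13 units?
Perimeter = sum of all sides
Perimeter = 18 + 10 + 13
Perimeter = 41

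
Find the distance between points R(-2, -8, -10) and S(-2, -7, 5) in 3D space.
d = √[(0)² + (1)² + (15)²] = √226 = 15.03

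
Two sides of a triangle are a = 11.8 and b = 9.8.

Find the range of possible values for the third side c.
By the triangle inequality: |a - b| < c < a + b
|11.8 - 9.8| < c < 11.8 + 9.8
2 < c < 21.6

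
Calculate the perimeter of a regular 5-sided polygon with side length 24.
Perimeter = number of sides * side length
Perimeter = 5 * 24
Perimeter = 120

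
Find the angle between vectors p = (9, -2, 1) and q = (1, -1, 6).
p·q = 17, |p|² = 86, |q|² = 38
cos θ = 17/√3268 ≈ 0.2974
θ ≈ 72.7°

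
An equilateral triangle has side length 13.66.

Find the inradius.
For an equilateral triangle, r = s/(2√3) where s is the side.
r = 13.66/(2√3) = 13.66/3.464102 = 3.943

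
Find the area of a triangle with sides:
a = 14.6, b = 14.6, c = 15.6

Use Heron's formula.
s = (a+b+c)/2 = (14.6+14.6+15.6)/2 = 22.4
A = √(s(s-a)(s-b)(s-c)) = √(22.4·7.8·7.8·6.8)
A = √9267.15 = 96.27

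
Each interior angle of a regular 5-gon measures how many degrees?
Interior angle of a regular n-gon = (n-2)*180/n
Interior angle = (5-2)*180/5
Interior angle = 3*180/5
Interior angle = 540/5
Interior angle = 108 degrees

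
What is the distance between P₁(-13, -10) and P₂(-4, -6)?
Using the distance formula: d = sqrt((x₂-x₁)² + (y₂-y₁)²)
dx = (-4) - (-13) = 9
dy = (-6) - (-10) = 4
d = sqrt(9² + 4²) = sqrt(81 + 16) = sqrt(97) = 9.85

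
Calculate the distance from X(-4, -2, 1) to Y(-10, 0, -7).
d = √[(-6)² + (2)² + (-8)²] = √104 = 10.2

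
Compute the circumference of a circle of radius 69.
Circumference = 2 * pi * r
Circumference = 2 * pi * 69
Circumference = 433.54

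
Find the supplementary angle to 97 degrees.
Supplementary angles sum to 180 degrees.
Other angle = 180 - 97
Other angle = 83 degrees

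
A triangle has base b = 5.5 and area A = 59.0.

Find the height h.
A = ½bh  →  h = 2A/b
h = 2·59.0/5.5 = 21.45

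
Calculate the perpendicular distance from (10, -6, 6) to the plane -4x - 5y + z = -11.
d = |(-4)(10) + (-5)(-6) + 1(6) - (-11)| / √((-4)² + (-5)² + 1²) = 7/√42 = 1.08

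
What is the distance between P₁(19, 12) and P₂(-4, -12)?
Using the distance formula: d = sqrt((x₂-x₁)² + (y₂-y₁)²)
dx = (-4) - 19 = -23
dy = (-12) - 12 = -24
d = sqrt((-23)² + (-24)²) = sqrt(529 + 576) = sqrt(1105) = 33.24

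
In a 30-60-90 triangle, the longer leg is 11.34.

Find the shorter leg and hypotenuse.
In a 30-60-90 triangle, sides are in ratio 1 : √3 : 2.
Long leg = short leg·√3  →  short leg = 11.34/√3 = 6.547
Hypotenuse = 2·(short leg) = 2·11.34/√3 = 13.09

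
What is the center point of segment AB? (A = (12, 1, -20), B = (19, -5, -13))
Midpoint = ((12+19)/2, (1-5)/2, (-20-13)/2) = (15.5, -2, -16.5)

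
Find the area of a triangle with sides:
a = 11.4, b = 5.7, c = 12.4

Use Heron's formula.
s = (a+b+c)/2 = (11.4+5.7+12.4)/2 = 14.75
A = √(s(s-a)(s-b)(s-c)) = √(14.75·3.35·9.05·2.35)
A = √1050.88 = 32.42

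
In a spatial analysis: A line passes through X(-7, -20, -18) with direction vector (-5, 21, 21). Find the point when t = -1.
P(-1) = (-7 + (-5)(-1), -20 + 21(-1), -18 + 21(-1)) = (-2, -41, -39)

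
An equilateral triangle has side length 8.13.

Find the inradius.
For an equilateral triangle, r = s/(2√3) where s is the side.
r = 8.13/(2√3) = 8.13/3.464102 = 2.347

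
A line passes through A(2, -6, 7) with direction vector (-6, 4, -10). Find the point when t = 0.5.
P(0.5) = (2 + (-6)(0.5), -6 + 4(0.5), 7 + (-10)(0.5)) = (-1, -4, 2)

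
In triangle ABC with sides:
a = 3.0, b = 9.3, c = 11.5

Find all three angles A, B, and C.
By the law of cosines:
cos(A) = (b² + c² - a²)/(2bc) = 0.980552  →  A = 11.32°
cos(B) = (a² + c² - b²)/(2ac) = 0.793623  →  B = 37.47°
cos(C) = (a² + b² - c²)/(2ab) = -0.658781  →  C = 131.2°
Check: A + B + C = 180.0° ✓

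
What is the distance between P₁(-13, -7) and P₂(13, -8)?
Using the distance formula: d = sqrt((x₂-x₁)² + (y₂-y₁)²)
dx = 13 - (-13) = 26
dy = (-8) - (-7) = -1
d = sqrt(26² + (-1)²) = sqrt(676 + 1) = sqrt(677) = 26.02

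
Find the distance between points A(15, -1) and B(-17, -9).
Using the distance formula: d = sqrt((x₂-x₁)² + (y₂-y₁)²)
dx = (-17) - 15 = -32
dy = (-9) - (-1) = -8
d = sqrt((-32)² + (-8)²) = sqrt(1024 + 64) = sqrt(1088) = 32.98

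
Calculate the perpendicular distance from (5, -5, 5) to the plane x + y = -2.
d = |1(5) + 1(-5) + 0(5) - (-2)| / √(1² + 1² + 0²) = 2/√2 = 1.414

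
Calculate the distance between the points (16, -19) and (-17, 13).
Using the distance formula: d = sqrt((x₂-x₁)² + (y₂-y₁)²)
dx = (-17) - 16 = -33
dy = 13 - (-19) = 32
d = sqrt((-33)² + 32²) = sqrt(1089 + 1024) = sqrt(2113) = 45.97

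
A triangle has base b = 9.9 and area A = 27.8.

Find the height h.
A = ½bh  →  h = 2A/b
h = 2·27.8/9.9 = 5.616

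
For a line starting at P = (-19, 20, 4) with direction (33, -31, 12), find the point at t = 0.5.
P(0.5) = (-19 + 33(0.5), 20 + (-31)(0.5), 4 + 12(0.5)) = (-2.5, 4.5, 10)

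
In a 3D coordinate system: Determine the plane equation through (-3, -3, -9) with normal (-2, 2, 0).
d = n·P = (-2)(-3) + (2)(-3) + (0)(-9) = 0
Plane: -2x + 2y = 0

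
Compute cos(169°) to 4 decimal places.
cos(169 degrees) = -0.9816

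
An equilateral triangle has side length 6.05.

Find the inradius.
For an equilateral triangle, r = s/(2√3) where s is the side.
r = 6.05/(2√3) = 6.05/3.464102 = 1.746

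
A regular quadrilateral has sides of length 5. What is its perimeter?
Perimeter = number of sides * side length
Perimeter = 4 * 5
Perimeter = 20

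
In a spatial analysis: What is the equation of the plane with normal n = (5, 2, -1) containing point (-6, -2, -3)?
d = n·P = (5)(-6) + (2)(-2) + (-1)(-3) = -31
Plane: 5x + 2y - z = -31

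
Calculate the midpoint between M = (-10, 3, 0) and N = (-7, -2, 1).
Midpoint = ((-10-7)/2, (3-2)/2, (0+1)/2) = (-8.5, 0.5, 0.5)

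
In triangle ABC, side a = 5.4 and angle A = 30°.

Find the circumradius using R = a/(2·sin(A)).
R = a/(2·sin(A)) = 5.4/(2·sin(30°))
R = 5.4/(2·0.500000) = 5.4/1.000000 = 5.4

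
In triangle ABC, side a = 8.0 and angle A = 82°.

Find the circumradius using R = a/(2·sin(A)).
R = a/(2·sin(A)) = 8.0/(2·sin(82°))
R = 8.0/(2·0.990268) = 8.0/1.980536 = 4.039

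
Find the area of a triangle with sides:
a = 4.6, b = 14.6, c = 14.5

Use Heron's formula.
s = (a+b+c)/2 = (4.6+14.6+14.5)/2 = 16.85
A = √(s(s-a)(s-b)(s-c)) = √(16.85·12.25·2.25·2.35)
A = √1091.41 = 33.04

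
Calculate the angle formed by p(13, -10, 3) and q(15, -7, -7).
p·q = 244, |p|² = 278, |q|² = 323
cos θ = 244/√89794 ≈ 0.8143
θ ≈ 35.49°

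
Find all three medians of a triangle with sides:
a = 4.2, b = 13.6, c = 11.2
Using m_x = ½√(2y² + 2z² - x²):
m_a = ½√(2·13.6² + 2·11.2² - 4.2²) = ½√603.16 = 12.28
m_b = ½√(2·4.2² + 2·11.2² - 13.6²) = ½√101.2 = 5.03
m_c = ½√(2·4.2² + 2·13.6² - 11.2²) = ½√279.76 = 8.363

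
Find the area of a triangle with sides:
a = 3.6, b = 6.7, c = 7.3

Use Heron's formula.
s = (a+b+c)/2 = (3.6+6.7+7.3)/2 = 8.8
A = √(s(s-a)(s-b)(s-c)) = √(8.8·5.2·2.1·1.5)
A = √144.144 = 12.01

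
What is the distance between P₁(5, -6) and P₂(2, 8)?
Using the distance formula: d = sqrt((x₂-x₁)² + (y₂-y₁)²)
dx = 2 - 5 = -3
dy = 8 - (-6) = 14
d = sqrt((-3)² + 14²) = sqrt(9 + 196) = sqrt(205) = 14.32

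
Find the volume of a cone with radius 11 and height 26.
Volume = (1/3) * pi * r² * h
Volume = (1/3) * pi * 11² * 26
Volume = (1/3) * pi * 121 * 26
Volume = (1/3) * pi * 3146
Volume = 3294.48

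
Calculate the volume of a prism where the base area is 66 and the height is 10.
Volume = base area * height
Volume = 66 * 10
Volume = 660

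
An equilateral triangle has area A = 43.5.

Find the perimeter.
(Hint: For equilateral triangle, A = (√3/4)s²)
A = (√3/4)s²  →  s² = 4A/√3 = 4·43.5/√3 = 100.459
s = 10.0229
Perimeter = 3s = 30.07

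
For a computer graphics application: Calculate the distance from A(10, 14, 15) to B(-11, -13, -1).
d = √[(-21)² + (-27)² + (-16)²] = √1426 = 37.76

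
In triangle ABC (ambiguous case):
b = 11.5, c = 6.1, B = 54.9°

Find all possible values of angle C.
sin(C)/c = sin(B)/b  →  sin(C) = c·sin(B)/b = 6.1·sin(54.9°)/11.5 = 0.433975
C₁ = arcsin(0.433975) = 25.72°,  C₂ = 180° - C₁ = 154.28°
Check C₂: A = 180° - 54.9° - 154.28° = -29.18° ≤ 0, rejected
C = 25.72° (one solution)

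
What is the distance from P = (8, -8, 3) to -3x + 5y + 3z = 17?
d = |(-3)(8) + 5(-8) + 3(3) - (17)| / √((-3)² + 5² + 3²) = 72/√43 = 10.98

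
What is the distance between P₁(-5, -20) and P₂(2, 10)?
Using the distance formula: d = sqrt((x₂-x₁)² + (y₂-y₁)²)
dx = 2 - (-5) = 7
dy = 10 - (-20) = 30
d = sqrt(7² + 30²) = sqrt(49 + 900) = sqrt(949) = 30.81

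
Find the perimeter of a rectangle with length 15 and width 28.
Perimeter = 2 * (length + width)
Perimeter = 2 * (15 + 28)
Perimeter = 2 * 43
Perimeter = 86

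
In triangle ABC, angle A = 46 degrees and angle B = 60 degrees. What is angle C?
Sum of angles in a triangle = 180 degrees
Third angle = 180 - 46 - 60
Third angle = 74 degrees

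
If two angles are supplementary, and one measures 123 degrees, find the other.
Supplementary angles sum to 180 degrees.
Other angle = 180 - 123
Other angle = 57 degrees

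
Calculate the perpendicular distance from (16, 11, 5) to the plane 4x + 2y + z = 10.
d = |4(16) + 2(11) + 1(5) - (10)| / √(4² + 2² + 1²) = 81/√21 = 17.68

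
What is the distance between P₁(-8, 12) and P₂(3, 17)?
Using the distance formula: d = sqrt((x₂-x₁)² + (y₂-y₁)²)
dx = 3 - (-8) = 11
dy = 17 - 12 = 5
d = sqrt(11² + 5²) = sqrt(121 + 25) = sqrt(146) = 12.08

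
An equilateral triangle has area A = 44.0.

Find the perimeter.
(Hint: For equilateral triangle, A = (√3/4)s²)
A = (√3/4)s²  →  s² = 4A/√3 = 4·44.0/√3 = 101.614
s = 10.0804
Perimeter = 3s = 30.24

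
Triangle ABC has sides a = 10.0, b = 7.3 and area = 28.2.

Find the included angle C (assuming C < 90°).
Area = ½ab·sin(C)  →  sin(C) = 2·Area/(ab)
sin(C) = 2·28.2/(10.0·7.3) = 0.772603
C = arcsin(0.772603) = 50.59°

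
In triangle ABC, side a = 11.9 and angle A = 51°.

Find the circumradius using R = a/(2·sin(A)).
R = a/(2·sin(A)) = 11.9/(2·sin(51°))
R = 11.9/(2·0.777146) = 11.9/1.554292 = 7.656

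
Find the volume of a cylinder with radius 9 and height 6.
Volume = pi * r² * h
Volume = pi * 9² * 6
Volume = pi * 81 * 6
Volume = pi * 486
Volume = 1526.81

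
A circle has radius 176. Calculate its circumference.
Circumference = 2 * pi * r
Circumference = 2 * pi * 176
Circumference = 1105.84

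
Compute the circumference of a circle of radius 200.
Circumference = 2 * pi * r
Circumference = 2 * pi * 200
Circumference = 1256.64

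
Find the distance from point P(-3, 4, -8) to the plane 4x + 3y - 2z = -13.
d = |4(-3) + 3(4) + (-2)(-8) - (-13)| / √(4² + 3² + (-2)²) = 29/√29 = 5.385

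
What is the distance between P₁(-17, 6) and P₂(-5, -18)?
Using the distance formula: d = sqrt((x₂-x₁)² + (y₂-y₁)²)
dx = (-5) - (-17) = 12
dy = (-18) - 6 = -24
d = sqrt(12² + (-24)²) = sqrt(144 + 576) = sqrt(720) = 26.83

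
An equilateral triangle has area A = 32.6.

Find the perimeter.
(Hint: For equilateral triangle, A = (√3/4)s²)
A = (√3/4)s²  →  s² = 4A/√3 = 4·32.6/√3 = 75.2865
s = 8.67678
Perimeter = 3s = 26.03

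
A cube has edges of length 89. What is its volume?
Volume = s³
Volume = 89³
Volume = 704969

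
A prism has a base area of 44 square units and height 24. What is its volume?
Volume = base area * height
Volume = 44 * 24
Volume = 1056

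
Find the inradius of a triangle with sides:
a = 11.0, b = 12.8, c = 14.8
s = (a+b+c)/2 = (11.0+12.8+14.8)/2 = 19.3
Area = √(s(s-a)(s-b)(s-c)) = √(19.3·8.3·6.5·4.5) = 68.4511
r = Area/s = 68.4511/19.3 = 3.547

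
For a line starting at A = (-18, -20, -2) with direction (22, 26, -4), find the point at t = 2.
P(2) = (-18 + 22(2), -20 + 26(2), -2 + (-4)(2)) = (26, 32, -10)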